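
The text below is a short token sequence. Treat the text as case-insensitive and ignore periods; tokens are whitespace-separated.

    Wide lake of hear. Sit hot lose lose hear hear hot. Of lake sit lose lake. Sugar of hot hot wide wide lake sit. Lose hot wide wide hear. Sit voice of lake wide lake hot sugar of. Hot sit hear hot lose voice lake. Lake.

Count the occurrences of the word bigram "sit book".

0

Scanning the 45 overlapping bigram windows for "sit book":
  (none found)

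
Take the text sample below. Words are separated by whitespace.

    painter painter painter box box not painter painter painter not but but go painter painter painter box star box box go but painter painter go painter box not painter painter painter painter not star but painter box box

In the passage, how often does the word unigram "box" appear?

8

Scanning the 38 tokens for "box":
  position 4: box
  position 5: box
  position 17: box
  position 19: box
  position 20: box
  position 27: box
  position 37: box
  position 38: box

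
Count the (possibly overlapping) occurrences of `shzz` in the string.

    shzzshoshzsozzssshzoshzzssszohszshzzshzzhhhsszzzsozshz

4

Sliding a length-4 window over the 54 characters (51 positions):
  position 1–4: shzz
  position 21–24: shzz
  position 33–36: shzz
  position 37–40: shzz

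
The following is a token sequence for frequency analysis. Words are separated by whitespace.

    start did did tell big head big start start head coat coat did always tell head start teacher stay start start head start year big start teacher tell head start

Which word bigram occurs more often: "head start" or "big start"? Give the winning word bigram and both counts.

"head start" (3 vs 2)

"head start": 3 occurrences
"big start": 2 occurrences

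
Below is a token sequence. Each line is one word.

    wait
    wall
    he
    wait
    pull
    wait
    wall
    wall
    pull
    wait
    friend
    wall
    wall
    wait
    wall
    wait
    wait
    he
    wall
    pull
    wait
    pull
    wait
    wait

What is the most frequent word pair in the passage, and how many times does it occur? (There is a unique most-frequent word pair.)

Bigram frequencies (highest first):
  pull wait: 4
  wait wall: 3
  wait pull: 2
  wall wall: 2
  wall pull: 2
  wall wait: 2
  … (7 more, each ≤ 2)

"pull wait", 4 times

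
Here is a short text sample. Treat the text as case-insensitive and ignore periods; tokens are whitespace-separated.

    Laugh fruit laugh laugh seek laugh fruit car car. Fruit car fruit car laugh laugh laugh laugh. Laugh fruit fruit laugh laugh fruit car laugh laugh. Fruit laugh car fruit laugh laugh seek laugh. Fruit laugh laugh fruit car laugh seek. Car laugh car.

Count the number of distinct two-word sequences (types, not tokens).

44 tokens → 43 bigram windows in total.
Repeated bigrams (each contributes count−1 duplicates):
  laugh laugh: 9
  laugh fruit: 7
  fruit car: 5
  fruit laugh: 5
  car laugh: 4
  car fruit: 3
  laugh seek: 3
  laugh car: 2
  … (1 more repeated)
31 duplicate windows → 43 − 31 = 12 distinct.

12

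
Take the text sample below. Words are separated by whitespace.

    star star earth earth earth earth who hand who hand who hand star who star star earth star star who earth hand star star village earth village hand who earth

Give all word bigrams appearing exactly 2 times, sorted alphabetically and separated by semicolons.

Bigram counts meeting the condition (exactly 2 times):
  hand star: 2
  star earth: 2
  star who: 2
  who earth: 2

hand star; star earth; star who; who earth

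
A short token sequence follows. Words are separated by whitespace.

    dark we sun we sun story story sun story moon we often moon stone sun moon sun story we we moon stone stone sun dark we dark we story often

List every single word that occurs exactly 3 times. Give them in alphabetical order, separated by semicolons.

Unigram counts meeting the condition (exactly 3 times):
  dark: 3
  stone: 3

dark; stone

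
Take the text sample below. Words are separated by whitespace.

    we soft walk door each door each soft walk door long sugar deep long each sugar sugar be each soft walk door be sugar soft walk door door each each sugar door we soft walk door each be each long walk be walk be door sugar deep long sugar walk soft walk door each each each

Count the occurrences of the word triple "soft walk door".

Scanning the 54 overlapping trigram windows for "soft walk door":
  position 2–4: soft walk door
  position 8–10: soft walk door
  position 20–22: soft walk door
  position 25–27: soft walk door
  position 34–36: soft walk door
  position 51–53: soft walk door

6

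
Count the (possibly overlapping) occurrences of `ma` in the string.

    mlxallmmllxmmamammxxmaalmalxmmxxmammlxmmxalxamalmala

7

Sliding a length-2 window over the 52 characters (51 positions):
  position 13–14: ma
  position 15–16: ma
  position 21–22: ma
  position 25–26: ma
  position 33–34: ma
  position 46–47: ma
  position 49–50: ma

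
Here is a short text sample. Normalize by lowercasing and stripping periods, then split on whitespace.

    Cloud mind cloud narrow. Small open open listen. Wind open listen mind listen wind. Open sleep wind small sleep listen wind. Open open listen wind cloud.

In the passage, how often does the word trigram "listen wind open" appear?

Scanning the 24 overlapping trigram windows for "listen wind open":
  position 8–10: listen wind open
  position 13–15: listen wind open
  position 20–22: listen wind open

3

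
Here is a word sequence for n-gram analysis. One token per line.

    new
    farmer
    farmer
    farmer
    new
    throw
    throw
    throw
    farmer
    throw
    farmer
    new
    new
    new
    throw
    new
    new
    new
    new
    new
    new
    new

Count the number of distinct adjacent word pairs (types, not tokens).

9

22 tokens → 21 bigram windows in total.
Repeated bigrams (each contributes count−1 duplicates):
  new new: 8
  farmer farmer: 2
  farmer new: 2
  new throw: 2
  throw farmer: 2
  throw throw: 2
12 duplicate windows → 21 − 12 = 9 distinct.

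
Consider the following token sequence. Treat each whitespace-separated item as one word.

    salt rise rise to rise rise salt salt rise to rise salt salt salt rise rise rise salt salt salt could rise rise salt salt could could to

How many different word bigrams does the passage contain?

10

28 tokens → 27 bigram windows in total.
Repeated bigrams (each contributes count−1 duplicates):
  salt salt: 6
  rise rise: 5
  rise salt: 4
  salt rise: 3
  rise to: 2
  salt could: 2
  to rise: 2
17 duplicate windows → 27 − 17 = 10 distinct.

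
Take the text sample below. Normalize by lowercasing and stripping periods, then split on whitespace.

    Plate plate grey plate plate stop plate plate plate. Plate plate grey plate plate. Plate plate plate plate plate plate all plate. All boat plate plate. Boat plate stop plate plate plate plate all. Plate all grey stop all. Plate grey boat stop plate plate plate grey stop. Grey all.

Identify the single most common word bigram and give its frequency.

"plate plate", 19 times

Bigram frequencies (highest first):
  plate plate: 19
  plate grey: 4
  plate all: 4
  stop plate: 3
  all plate: 3
  grey plate: 2
  … (11 more, each ≤ 2)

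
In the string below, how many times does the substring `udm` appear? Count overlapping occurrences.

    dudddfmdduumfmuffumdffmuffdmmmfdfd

0

Sliding a length-3 window over the 34 characters (32 positions):
  (no match at any position)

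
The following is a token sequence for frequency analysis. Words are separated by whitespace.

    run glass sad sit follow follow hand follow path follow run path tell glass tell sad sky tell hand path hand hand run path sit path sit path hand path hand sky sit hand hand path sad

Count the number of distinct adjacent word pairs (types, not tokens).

37 tokens → 36 bigram windows in total.
Repeated bigrams (each contributes count−1 duplicates):
  hand path: 3
  path hand: 3
  hand hand: 2
  path sit: 2
  run path: 2
  sit path: 2
8 duplicate windows → 36 − 8 = 28 distinct.

28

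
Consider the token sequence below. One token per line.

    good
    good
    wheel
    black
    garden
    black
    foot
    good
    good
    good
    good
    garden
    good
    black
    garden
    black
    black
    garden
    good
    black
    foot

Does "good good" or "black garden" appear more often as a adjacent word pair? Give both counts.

"good good": 4 occurrences
"black garden": 3 occurrences

"good good" (4 vs 3)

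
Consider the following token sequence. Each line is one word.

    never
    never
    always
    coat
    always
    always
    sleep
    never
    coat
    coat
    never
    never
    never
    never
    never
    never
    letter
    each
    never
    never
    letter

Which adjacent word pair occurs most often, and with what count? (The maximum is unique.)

"never never", 7 times

Bigram frequencies (highest first):
  never never: 7
  never letter: 2
  never always: 1
  always coat: 1
  coat always: 1
  always always: 1
  … (7 more, each ≤ 1)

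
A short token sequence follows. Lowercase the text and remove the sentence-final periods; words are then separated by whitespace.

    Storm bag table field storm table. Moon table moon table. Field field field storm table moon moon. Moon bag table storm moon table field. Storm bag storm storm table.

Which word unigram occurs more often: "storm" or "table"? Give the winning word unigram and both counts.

"table" (8 vs 7)

"storm": 7 occurrences
"table": 8 occurrences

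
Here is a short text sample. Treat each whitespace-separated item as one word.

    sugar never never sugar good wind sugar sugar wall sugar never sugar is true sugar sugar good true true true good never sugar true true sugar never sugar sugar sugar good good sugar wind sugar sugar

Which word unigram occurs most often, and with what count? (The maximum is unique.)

"sugar", 16 times

Unigram frequencies (highest first):
  sugar: 16
  true: 6
  never: 5
  good: 5
  wind: 2
  wall: 1
  … (1 more, each ≤ 1)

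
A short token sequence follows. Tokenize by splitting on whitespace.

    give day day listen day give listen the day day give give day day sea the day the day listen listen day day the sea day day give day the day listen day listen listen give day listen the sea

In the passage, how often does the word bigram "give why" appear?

Scanning the 39 overlapping bigram windows for "give why":
  (none found)

0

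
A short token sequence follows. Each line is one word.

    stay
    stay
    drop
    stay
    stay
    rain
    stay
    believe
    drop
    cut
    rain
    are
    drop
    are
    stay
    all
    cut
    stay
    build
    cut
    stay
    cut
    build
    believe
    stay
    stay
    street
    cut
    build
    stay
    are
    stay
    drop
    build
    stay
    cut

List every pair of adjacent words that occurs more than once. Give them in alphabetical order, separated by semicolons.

are stay; build stay; cut build; cut stay; stay cut; stay drop; stay stay

Bigram counts meeting the condition (more than once):
  are stay: 2
  build stay: 2
  cut build: 2
  cut stay: 2
  stay cut: 2
  stay drop: 2
  stay stay: 3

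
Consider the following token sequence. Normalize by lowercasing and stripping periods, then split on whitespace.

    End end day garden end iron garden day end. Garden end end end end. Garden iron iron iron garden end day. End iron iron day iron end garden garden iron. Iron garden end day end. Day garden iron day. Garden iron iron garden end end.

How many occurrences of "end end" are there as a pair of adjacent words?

5

Scanning the 44 overlapping bigram windows for "end end":
  position 1–2: end end
  position 11–12: end end
  position 12–13: end end
  position 13–14: end end
  position 44–45: end end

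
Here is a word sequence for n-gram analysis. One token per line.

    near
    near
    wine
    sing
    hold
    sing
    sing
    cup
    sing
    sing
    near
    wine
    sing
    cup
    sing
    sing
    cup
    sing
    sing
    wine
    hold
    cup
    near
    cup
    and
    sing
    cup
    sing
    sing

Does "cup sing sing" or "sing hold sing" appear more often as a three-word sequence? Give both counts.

"cup sing sing": 4 occurrences
"sing hold sing": 1 occurrence

"cup sing sing" (4 vs 1)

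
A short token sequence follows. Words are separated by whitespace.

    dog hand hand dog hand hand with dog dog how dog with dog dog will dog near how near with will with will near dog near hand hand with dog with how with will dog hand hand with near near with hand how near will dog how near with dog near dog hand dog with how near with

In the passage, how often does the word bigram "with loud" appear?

0

Scanning the 57 overlapping bigram windows for "with loud":
  (none found)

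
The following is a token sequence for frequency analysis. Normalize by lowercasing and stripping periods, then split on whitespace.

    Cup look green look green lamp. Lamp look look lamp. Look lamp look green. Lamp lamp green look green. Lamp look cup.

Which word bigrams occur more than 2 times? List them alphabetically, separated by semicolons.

Bigram counts meeting the condition (more than 2 times):
  green lamp: 3
  lamp look: 4
  look green: 4

green lamp; lamp look; look green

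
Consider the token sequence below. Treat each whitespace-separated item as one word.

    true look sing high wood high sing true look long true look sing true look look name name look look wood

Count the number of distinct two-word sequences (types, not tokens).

14

21 tokens → 20 bigram windows in total.
Repeated bigrams (each contributes count−1 duplicates):
  true look: 4
  look look: 2
  look sing: 2
  sing true: 2
6 duplicate windows → 20 − 6 = 14 distinct.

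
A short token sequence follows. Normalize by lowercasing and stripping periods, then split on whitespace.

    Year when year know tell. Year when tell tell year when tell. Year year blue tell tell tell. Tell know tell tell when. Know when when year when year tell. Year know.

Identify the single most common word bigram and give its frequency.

Bigram frequencies (highest first):
  tell tell: 5
  year when: 4
  tell year: 4
  when year: 3
  year know: 2
  know tell: 2
  … (10 more, each ≤ 2)

"tell tell", 5 times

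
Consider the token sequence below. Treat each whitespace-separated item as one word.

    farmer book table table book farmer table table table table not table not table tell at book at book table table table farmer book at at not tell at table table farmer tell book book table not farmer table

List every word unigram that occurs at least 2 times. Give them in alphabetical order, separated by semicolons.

Unigram counts meeting the condition (at least 2 times):
  at: 5
  book: 7
  farmer: 5
  not: 4
  table: 15
  tell: 3

at; book; farmer; not; table; tell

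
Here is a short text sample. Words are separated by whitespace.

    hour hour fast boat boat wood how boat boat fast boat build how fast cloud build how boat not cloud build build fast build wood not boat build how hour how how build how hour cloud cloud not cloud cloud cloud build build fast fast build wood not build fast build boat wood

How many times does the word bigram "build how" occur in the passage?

Scanning the 52 overlapping bigram windows for "build how":
  position 12–13: build how
  position 16–17: build how
  position 28–29: build how
  position 33–34: build how

4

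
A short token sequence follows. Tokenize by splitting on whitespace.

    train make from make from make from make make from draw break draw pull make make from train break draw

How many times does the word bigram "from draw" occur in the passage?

1

Scanning the 19 overlapping bigram windows for "from draw":
  position 10–11: from draw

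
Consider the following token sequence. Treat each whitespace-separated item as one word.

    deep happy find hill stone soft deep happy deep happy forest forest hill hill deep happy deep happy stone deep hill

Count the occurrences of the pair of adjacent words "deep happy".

5

Scanning the 20 overlapping bigram windows for "deep happy":
  position 1–2: deep happy
  position 7–8: deep happy
  position 9–10: deep happy
  position 15–16: deep happy
  position 17–18: deep happy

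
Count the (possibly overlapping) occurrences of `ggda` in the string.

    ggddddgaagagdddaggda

Sliding a length-4 window over the 20 characters (17 positions):
  position 17–20: ggda

1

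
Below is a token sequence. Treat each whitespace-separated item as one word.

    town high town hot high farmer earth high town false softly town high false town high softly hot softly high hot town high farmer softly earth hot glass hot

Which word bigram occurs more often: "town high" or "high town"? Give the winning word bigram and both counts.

"town high": 4 occurrences
"high town": 2 occurrences

"town high" (4 vs 2)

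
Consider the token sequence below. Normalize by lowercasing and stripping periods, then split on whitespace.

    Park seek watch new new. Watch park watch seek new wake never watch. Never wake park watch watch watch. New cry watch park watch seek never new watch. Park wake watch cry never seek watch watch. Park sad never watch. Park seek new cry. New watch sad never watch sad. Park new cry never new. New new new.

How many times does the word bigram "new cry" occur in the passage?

Scanning the 57 overlapping bigram windows for "new cry":
  position 20–21: new cry
  position 43–44: new cry
  position 52–53: new cry

3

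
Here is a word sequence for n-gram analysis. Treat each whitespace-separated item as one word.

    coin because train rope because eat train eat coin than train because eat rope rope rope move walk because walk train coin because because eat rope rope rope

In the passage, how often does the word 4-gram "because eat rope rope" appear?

2

Scanning the 25 overlapping 4-gram windows for "because eat rope rope":
  position 12–15: because eat rope rope
  position 24–27: because eat rope rope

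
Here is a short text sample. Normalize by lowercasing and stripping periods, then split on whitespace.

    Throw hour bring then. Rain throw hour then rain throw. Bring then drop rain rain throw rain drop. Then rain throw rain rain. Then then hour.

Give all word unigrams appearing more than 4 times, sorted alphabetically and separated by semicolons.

Unigram counts meeting the condition (more than 4 times):
  rain: 8
  then: 6
  throw: 5

rain; then; throw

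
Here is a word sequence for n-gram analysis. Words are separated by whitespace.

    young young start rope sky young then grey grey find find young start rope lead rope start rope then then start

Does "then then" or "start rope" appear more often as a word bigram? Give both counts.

"start rope" (3 vs 1)

"then then": 1 occurrence
"start rope": 3 occurrences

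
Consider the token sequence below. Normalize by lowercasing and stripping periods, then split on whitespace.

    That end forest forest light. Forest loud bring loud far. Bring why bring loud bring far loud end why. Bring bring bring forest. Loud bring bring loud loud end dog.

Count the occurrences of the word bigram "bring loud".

3

Scanning the 29 overlapping bigram windows for "bring loud":
  position 8–9: bring loud
  position 13–14: bring loud
  position 26–27: bring loud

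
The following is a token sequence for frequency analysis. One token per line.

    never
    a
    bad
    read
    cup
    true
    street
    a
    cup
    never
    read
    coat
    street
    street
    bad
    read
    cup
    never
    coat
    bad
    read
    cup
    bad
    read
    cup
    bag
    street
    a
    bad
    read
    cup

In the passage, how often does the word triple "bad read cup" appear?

Scanning the 29 overlapping trigram windows for "bad read cup":
  position 3–5: bad read cup
  position 15–17: bad read cup
  position 20–22: bad read cup
  position 23–25: bad read cup
  position 29–31: bad read cup

5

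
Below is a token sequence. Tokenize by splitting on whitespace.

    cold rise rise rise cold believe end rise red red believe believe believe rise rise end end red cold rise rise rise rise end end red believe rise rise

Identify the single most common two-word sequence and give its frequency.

Bigram frequencies (highest first):
  rise rise: 7
  cold rise: 2
  red believe: 2
  believe believe: 2
  believe rise: 2
  rise end: 2
  … (9 more, each ≤ 2)

"rise rise", 7 times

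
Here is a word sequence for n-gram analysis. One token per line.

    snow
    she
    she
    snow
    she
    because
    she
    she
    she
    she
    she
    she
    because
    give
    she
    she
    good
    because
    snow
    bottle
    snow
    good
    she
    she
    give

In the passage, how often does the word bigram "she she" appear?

8

Scanning the 24 overlapping bigram windows for "she she":
  position 2–3: she she
  position 7–8: she she
  position 8–9: she she
  position 9–10: she she
  position 10–11: she she
  position 11–12: she she
  position 15–16: she she
  position 23–24: she she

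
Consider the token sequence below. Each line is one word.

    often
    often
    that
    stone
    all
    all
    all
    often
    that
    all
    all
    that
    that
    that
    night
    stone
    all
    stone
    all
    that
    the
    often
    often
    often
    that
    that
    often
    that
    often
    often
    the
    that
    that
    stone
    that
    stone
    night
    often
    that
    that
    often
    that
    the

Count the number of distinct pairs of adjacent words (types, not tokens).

43 tokens → 42 bigram windows in total.
Repeated bigrams (each contributes count−1 duplicates):
  often that: 6
  that that: 5
  often often: 4
  all all: 3
  stone all: 3
  that often: 3
  that stone: 3
  all that: 2
  … (1 more repeated)
22 duplicate windows → 42 − 22 = 20 distinct.

20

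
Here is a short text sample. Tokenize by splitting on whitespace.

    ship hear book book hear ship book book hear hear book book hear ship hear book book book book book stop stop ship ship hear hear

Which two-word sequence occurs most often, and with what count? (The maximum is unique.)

"book book", 7 times

Bigram frequencies (highest first):
  book book: 7
  ship hear: 3
  hear book: 3
  book hear: 3
  hear ship: 2
  hear hear: 2
  … (5 more, each ≤ 1)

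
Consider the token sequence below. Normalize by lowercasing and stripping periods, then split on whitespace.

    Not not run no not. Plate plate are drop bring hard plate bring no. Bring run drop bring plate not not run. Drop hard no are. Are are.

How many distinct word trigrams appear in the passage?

28 tokens → 26 trigram windows in total.
Repeated trigrams (each contributes count−1 duplicates):
  not not run: 2
1 duplicate windows → 26 − 1 = 25 distinct.

25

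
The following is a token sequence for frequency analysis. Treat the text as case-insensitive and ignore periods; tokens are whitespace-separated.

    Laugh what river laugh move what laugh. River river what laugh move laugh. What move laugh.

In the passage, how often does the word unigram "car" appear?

Scanning the 16 tokens for "car":
  (none found)

0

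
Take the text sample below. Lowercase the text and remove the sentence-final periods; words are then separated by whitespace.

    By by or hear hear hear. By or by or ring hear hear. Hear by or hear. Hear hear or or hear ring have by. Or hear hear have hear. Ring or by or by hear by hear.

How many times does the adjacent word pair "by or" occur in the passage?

6

Scanning the 37 overlapping bigram windows for "by or":
  position 2–3: by or
  position 7–8: by or
  position 9–10: by or
  position 15–16: by or
  position 25–26: by or
  position 33–34: by or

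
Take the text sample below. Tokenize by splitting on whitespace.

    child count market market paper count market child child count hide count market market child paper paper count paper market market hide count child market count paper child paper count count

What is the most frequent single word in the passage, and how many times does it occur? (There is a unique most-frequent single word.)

"count", 9 times

Unigram frequencies (highest first):
  count: 9
  market: 8
  child: 6
  paper: 6
  hide: 2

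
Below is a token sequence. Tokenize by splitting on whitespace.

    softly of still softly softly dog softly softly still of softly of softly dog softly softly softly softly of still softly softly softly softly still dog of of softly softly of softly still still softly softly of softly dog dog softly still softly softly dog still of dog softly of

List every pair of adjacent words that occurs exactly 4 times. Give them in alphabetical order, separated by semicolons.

Bigram counts meeting the condition (exactly 4 times):
  dog softly: 4
  softly dog: 4
  softly still: 4
  still softly: 4

dog softly; softly dog; softly still; still softly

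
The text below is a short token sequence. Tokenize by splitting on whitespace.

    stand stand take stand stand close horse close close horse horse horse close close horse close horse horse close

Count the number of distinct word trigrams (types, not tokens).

19 tokens → 17 trigram windows in total.
Repeated trigrams (each contributes count−1 duplicates):
  close close horse: 2
  close horse close: 2
  close horse horse: 2
  horse close close: 2
  horse horse close: 2
5 duplicate windows → 17 − 5 = 12 distinct.

12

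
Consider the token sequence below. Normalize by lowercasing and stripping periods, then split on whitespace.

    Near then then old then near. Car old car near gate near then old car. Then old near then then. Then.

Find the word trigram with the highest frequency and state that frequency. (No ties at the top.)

"near then then", 2 times

Trigram frequencies (highest first):
  near then then: 2
  then then old: 1
  then old then: 1
  old then near: 1
  then near car: 1
  near car old: 1
  … (12 more, each ≤ 1)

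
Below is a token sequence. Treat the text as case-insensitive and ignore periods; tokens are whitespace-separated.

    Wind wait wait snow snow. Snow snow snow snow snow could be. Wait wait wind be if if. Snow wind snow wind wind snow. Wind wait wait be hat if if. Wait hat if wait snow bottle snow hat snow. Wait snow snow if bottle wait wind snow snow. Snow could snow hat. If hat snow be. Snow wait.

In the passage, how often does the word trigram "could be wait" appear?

Scanning the 57 overlapping trigram windows for "could be wait":
  position 11–13: could be wait

1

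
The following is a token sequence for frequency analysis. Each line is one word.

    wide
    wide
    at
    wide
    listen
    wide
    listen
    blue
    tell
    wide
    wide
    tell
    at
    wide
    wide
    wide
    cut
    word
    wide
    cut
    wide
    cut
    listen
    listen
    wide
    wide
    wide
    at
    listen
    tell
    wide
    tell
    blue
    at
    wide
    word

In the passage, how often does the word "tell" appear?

Scanning the 36 tokens for "tell":
  position 9: tell
  position 12: tell
  position 30: tell
  position 32: tell

4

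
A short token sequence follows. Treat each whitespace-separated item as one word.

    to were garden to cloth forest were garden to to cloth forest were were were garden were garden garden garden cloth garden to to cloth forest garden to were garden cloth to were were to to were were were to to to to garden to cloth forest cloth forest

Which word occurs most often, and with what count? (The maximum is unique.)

Unigram frequencies (highest first):
  to: 15
  were: 12
  garden: 10
  cloth: 7
  forest: 5

"to", 15 times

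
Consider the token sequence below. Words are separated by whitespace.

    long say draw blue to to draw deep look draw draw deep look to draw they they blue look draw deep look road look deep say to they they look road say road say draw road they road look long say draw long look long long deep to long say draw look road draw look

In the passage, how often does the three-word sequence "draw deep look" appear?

Scanning the 53 overlapping trigram windows for "draw deep look":
  position 7–9: draw deep look
  position 11–13: draw deep look
  position 20–22: draw deep look

3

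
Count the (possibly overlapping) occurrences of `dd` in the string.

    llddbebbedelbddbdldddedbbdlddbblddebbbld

Sliding a length-2 window over the 40 characters (39 positions):
  position 3–4: dd
  position 14–15: dd
  position 19–20: dd
  position 20–21: dd
  position 28–29: dd
  position 33–34: dd

6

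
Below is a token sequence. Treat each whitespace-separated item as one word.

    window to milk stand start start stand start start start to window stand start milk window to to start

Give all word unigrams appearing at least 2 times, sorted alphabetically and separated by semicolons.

milk; stand; start; to; window

Unigram counts meeting the condition (at least 2 times):
  milk: 2
  stand: 3
  start: 7
  to: 4
  window: 3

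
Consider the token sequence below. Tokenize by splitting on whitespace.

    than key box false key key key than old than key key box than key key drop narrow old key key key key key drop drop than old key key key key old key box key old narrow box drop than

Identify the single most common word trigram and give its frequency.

Trigram frequencies (highest first):
  key key key: 6
  than key key: 2
  key key drop: 2
  old key key: 2
  than key box: 1
  key box false: 1
  … (25 more, each ≤ 1)

"key key key", 6 times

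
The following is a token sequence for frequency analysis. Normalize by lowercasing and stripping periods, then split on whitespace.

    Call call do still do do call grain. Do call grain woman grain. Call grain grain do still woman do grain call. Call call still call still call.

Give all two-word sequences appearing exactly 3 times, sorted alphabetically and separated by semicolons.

call call; call grain

Bigram counts meeting the condition (exactly 3 times):
  call call: 3
  call grain: 3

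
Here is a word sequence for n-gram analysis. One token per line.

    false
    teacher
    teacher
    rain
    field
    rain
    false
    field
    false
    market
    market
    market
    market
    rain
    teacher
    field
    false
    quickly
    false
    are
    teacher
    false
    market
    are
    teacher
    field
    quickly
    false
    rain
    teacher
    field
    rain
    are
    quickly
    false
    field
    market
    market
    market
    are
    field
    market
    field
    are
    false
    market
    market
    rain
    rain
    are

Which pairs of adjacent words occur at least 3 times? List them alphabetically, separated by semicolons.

Bigram counts meeting the condition (at least 3 times):
  false market: 3
  market market: 6
  quickly false: 3
  teacher field: 3

false market; market market; quickly false; teacher field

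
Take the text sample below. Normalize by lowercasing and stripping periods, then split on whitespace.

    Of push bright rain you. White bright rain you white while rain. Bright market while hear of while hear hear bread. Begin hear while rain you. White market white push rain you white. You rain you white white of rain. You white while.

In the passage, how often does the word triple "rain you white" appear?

6

Scanning the 41 overlapping trigram windows for "rain you white":
  position 4–6: rain you white
  position 8–10: rain you white
  position 25–27: rain you white
  position 31–33: rain you white
  position 35–37: rain you white
  position 40–42: rain you white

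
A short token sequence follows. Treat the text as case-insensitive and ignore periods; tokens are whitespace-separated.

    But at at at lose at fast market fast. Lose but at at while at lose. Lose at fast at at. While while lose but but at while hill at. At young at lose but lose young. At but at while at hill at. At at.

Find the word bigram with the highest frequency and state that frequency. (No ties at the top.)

Bigram frequencies (highest first):
  at at: 7
  but at: 4
  at while: 4
  at lose: 3
  lose but: 3
  lose at: 2
  … (18 more, each ≤ 2)

"at at", 7 times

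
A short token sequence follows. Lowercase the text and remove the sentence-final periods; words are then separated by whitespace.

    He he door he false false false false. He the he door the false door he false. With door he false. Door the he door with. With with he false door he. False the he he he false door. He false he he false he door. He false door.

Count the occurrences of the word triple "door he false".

6

Scanning the 47 overlapping trigram windows for "door he false":
  position 3–5: door he false
  position 15–17: door he false
  position 19–21: door he false
  position 31–33: door he false
  position 39–41: door he false
  position 46–48: door he false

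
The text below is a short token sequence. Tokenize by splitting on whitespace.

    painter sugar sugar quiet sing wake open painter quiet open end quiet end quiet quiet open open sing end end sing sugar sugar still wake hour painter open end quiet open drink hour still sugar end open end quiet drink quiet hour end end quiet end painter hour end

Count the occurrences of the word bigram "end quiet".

5

Scanning the 48 overlapping bigram windows for "end quiet":
  position 11–12: end quiet
  position 13–14: end quiet
  position 29–30: end quiet
  position 38–39: end quiet
  position 44–45: end quiet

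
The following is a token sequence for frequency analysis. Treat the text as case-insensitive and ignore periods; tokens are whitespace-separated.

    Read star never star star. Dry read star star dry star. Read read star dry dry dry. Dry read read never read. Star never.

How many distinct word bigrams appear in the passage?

12

24 tokens → 23 bigram windows in total.
Repeated bigrams (each contributes count−1 duplicates):
  read star: 4
  dry dry: 3
  star dry: 3
  dry read: 2
  read read: 2
  star never: 2
  star star: 2
11 duplicate windows → 23 − 11 = 12 distinct.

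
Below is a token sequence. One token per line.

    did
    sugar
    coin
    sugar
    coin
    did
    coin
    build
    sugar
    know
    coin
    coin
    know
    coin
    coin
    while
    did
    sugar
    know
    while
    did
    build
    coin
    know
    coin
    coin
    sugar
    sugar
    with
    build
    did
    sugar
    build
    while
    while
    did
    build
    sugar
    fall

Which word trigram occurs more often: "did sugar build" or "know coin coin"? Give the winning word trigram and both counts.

"know coin coin" (3 vs 1)

"did sugar build": 1 occurrence
"know coin coin": 3 occurrences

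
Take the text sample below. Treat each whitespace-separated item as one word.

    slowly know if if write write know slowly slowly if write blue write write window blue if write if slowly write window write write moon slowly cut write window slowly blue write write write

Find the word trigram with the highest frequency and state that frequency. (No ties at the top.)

"blue write write", 2 times

Trigram frequencies (highest first):
  blue write write: 2
  slowly know if: 1
  know if if: 1
  if if write: 1
  if write write: 1
  write write know: 1
  … (25 more, each ≤ 1)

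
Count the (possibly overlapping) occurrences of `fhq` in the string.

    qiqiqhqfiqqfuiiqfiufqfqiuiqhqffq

Sliding a length-3 window over the 32 characters (30 positions):
  (no match at any position)

0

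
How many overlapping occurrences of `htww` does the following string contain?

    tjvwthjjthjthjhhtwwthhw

1

Sliding a length-4 window over the 23 characters (20 positions):
  position 16–19: htww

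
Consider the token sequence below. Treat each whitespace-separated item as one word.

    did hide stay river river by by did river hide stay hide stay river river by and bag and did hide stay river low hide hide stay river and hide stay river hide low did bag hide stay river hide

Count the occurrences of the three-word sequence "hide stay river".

6

Scanning the 38 overlapping trigram windows for "hide stay river":
  position 2–4: hide stay river
  position 12–14: hide stay river
  position 21–23: hide stay river
  position 26–28: hide stay river
  position 30–32: hide stay river
  position 37–39: hide stay river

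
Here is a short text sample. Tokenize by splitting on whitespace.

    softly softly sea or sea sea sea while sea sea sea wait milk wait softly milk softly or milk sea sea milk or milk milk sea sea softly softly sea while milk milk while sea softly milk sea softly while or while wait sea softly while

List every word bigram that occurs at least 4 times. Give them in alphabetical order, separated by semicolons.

sea sea; sea softly

Bigram counts meeting the condition (at least 4 times):
  sea sea: 6
  sea softly: 4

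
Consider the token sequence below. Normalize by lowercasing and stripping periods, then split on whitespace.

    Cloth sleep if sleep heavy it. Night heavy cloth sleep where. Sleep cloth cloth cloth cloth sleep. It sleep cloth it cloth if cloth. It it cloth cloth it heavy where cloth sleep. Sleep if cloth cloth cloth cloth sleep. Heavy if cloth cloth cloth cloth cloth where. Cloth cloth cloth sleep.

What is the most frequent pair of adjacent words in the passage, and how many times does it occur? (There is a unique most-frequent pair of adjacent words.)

"cloth cloth", 13 times

Bigram frequencies (highest first):
  cloth cloth: 13
  cloth sleep: 6
  cloth it: 3
  if cloth: 3
  sleep if: 2
  sleep heavy: 2
  … (19 more, each ≤ 2)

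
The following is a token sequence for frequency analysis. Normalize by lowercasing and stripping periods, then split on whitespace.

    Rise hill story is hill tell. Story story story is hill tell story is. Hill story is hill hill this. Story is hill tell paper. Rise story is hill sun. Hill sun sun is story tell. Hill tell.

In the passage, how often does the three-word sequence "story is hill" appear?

Scanning the 36 overlapping trigram windows for "story is hill":
  position 3–5: story is hill
  position 9–11: story is hill
  position 13–15: story is hill
  position 16–18: story is hill
  position 21–23: story is hill
  position 27–29: story is hill

6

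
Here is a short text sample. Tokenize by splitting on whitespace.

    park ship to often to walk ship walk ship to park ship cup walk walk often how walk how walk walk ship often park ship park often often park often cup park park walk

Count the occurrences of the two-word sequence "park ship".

3

Scanning the 33 overlapping bigram windows for "park ship":
  position 1–2: park ship
  position 11–12: park ship
  position 24–25: park ship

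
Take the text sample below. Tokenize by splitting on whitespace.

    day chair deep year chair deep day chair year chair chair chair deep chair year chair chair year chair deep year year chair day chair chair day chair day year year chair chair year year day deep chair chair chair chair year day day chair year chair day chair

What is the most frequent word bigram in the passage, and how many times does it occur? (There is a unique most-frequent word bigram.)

Bigram frequencies (highest first):
  chair chair: 8
  year chair: 7
  day chair: 6
  chair year: 6
  chair deep: 4
  chair day: 4
  … (8 more, each ≤ 3)

"chair chair", 8 times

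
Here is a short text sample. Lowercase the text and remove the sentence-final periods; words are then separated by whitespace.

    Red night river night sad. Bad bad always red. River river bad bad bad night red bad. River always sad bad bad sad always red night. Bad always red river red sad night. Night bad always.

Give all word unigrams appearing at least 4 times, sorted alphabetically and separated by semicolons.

always; bad; night; red; river; sad

Unigram counts meeting the condition (at least 4 times):
  always: 5
  bad: 10
  night: 6
  red: 6
  river: 5
  sad: 4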